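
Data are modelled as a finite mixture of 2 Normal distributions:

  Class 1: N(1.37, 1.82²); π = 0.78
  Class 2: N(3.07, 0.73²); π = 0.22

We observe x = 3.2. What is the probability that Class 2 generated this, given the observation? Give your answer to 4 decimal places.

0.5343

The responsibility of component k is w_k f_k(x) divided by Σ_j w_j f_j(x).
Normal densities:
  p_1 = 0.13222
  p_2 = 0.537899
Unnormalised posteriors:
  w_1·p_1 = 0.78 × 0.13222 = 0.103132
  w_2·p_2 = 0.22 × 0.537899 = 0.118338
Evidence: 0.103132 + 0.118338 = 0.22147
P(Class 2 | the observation) = 0.118338 / 0.22147 ≈ 0.5343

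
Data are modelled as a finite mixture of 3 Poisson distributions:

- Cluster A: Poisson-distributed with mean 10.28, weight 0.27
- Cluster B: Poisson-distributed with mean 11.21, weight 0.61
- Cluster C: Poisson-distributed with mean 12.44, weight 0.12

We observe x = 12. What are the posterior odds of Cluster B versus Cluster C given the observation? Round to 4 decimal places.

4.9860

Posterior odds = (P(Z=i) f_i(x)) / (P(Z=j) f_j(x)); the normalising sum cancels.
Component likelihoods at x = 12:
  p_A = e^(−10.28)·10.28^12/12! = 0.0997776
  p_B = e^(−11.21)·11.21^12/12! = 0.111298
  p_C = e^(−12.44)·12.44^12/12! = 0.113471
0.0678921 / 0.0136165 ≈ 4.9860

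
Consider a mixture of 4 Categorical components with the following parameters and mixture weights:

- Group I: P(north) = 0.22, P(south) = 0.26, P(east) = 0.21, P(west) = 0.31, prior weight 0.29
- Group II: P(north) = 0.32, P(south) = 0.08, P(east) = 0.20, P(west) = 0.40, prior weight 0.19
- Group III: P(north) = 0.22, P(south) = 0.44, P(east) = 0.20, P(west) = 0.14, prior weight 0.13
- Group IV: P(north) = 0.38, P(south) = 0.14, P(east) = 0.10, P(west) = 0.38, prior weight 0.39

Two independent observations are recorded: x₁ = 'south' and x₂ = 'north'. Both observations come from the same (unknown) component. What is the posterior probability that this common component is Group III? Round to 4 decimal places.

By Bayes' theorem, P(k | x) = w_k f_k(x) / Σ_j w_j f_j(x).
Since both observations come from the same component, the likelihood for component k is f_k(x₁)·f_k(x₂).
  p_I = [P(south | comp) = 0.26] × [0.22] = 0.0572
  p_II = [P(south | comp) = 0.08] × [0.32] = 0.0256
  p_III = [P(south | comp) = 0.44] × [0.22] = 0.0968
  p_IV = [P(south | comp) = 0.14] × [0.38] = 0.0532
Multiply by the mixture weights:
  w_I·p_I = 0.29 × 0.0572 = 0.016588
  w_II·p_II = 0.19 × 0.0256 = 0.004864
  w_III·p_III = 0.13 × 0.0968 = 0.012584
  w_IV·p_IV = 0.39 × 0.0532 = 0.020748
Evidence: 0.016588 + 0.004864 + 0.012584 + 0.020748 = 0.054784
P(Group III | x₁,x₂) ≈ 0.2297

0.2297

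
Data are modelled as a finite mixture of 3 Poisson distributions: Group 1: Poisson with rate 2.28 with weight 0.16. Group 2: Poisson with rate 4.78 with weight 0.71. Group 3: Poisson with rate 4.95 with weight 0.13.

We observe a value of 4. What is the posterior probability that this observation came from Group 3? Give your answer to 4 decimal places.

0.1346

P(component k | x) = P(Z=k)·f_k(x) / marginal(x), where marginal(x) = Σ_j P(Z=j)·f_j(x).
Poisson probabilities:
  p_1 = 0.115169
  p_2 = 0.18263
  p_3 = 0.177195
Weight by the priors:
  P(Z=1)·p_1 = 0.16 × 0.115169 = 0.0184271
  P(Z=2)·p_2 = 0.71 × 0.18263 = 0.129667
  P(Z=3)·p_3 = 0.13 × 0.177195 = 0.0230354
Denominator: 0.0184271 + 0.129667 + 0.0230354 = 0.17113
So the posterior for Group 3 is 0.0230354 / 0.17113 ≈ 0.1346.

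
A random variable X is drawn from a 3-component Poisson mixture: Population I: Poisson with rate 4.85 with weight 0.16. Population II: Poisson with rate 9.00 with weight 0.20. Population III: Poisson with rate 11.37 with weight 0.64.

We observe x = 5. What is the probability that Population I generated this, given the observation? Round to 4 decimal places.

0.5402

Posterior ∝ prior × likelihood, so P(k | x) ∝ π_k f_k(x); normalise over all components.
Evaluate each component's likelihood at the observed value:
  f_I = e^(−4.85)·4.85^5/5! = 0.175065
  f_II = e^(−9.00)·9.00^5/5! = 0.0607269
  f_III = e^(−11.37)·11.37^5/5! = 0.0182681
Prior × likelihood for each component:
  π_I·f_I = 0.16 × 0.175065 = 0.0280104
  π_II·f_II = 0.20 × 0.0607269 = 0.0121454
  π_III·f_III = 0.64 × 0.0182681 = 0.0116916
Marginal: 0.0280104 + 0.0121454 + 0.0116916 = 0.0518473
P(Population I | x) = 0.0280104 / 0.0518473 ≈ 0.5402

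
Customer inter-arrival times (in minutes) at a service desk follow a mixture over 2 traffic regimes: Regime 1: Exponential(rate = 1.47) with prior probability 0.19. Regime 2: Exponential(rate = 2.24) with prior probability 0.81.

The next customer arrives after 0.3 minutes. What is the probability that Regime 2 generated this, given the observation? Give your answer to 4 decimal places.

Posterior ∝ prior × likelihood, so P(k | x) ∝ π_k f_k(x); normalise over all components.
Component likelihoods at x = 0.3 minutes:
  p_1 = 0.945787
  p_2 = 1.14394
Multiply by the mixture weights:
  π_1·p_1 = 0.19 × 0.945787 = 0.1797
  π_2·p_2 = 0.81 × 1.14394 = 0.926589
Evidence: 0.1797 + 0.926589 = 1.10629
So the posterior for Regime 2 is 0.926589 / 1.10629 ≈ 0.8376.

0.8376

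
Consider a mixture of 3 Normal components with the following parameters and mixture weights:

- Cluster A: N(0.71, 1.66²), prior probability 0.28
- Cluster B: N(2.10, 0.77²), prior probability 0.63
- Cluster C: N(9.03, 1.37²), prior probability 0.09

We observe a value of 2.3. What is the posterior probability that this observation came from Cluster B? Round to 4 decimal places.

Apply Bayes' rule: the posterior for each component is proportional to its prior times its likelihood at x.
Normal densities:
  L_A = (1/(1.66·√(2π)))·exp(−(2.3−0.71)²/(2·1.66²)) = 0.240327·exp(-0.45872) = 0.151909
  L_B = (1/(0.77·√(2π)))·exp(−(2.3−2.10)²/(2·0.77²)) = 0.518107·exp(-0.03373) = 0.500921
  L_C = (1/(1.37·√(2π)))·exp(−(2.3−9.03)²/(2·1.37²)) = 0.291199·exp(-12.06588) = 1.67511e-06
Weight by the priors:
  π_A·L_A = 0.28 × 0.151909 = 0.0425344
  π_B·L_B = 0.63 × 0.500921 = 0.31558
  π_C·L_C = 0.09 × 1.67511e-06 = 1.5076e-07
Marginal: 0.0425344 + 0.31558 + 1.5076e-07 = 0.358115
So the posterior for Cluster B is 0.31558 / 0.358115 ≈ 0.8812.

0.8812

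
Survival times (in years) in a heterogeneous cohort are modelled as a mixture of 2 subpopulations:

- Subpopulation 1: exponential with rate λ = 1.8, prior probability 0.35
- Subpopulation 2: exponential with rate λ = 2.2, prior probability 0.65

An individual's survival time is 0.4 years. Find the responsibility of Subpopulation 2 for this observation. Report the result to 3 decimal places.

0.659

Apply Bayes' rule: the posterior for each component is proportional to its prior times its likelihood at x.
Evaluate each component's likelihood at the observed value:
  p_1 = 0.876154
  p_2 = 0.912522
Prior × likelihood for each component:
  π_1·p_1 = 0.35 × 0.876154 = 0.306654
  π_2·p_2 = 0.65 × 0.912522 = 0.59314
Denominator: 0.306654 + 0.59314 = 0.899793
P(Subpopulation 2 | x) ≈ 0.659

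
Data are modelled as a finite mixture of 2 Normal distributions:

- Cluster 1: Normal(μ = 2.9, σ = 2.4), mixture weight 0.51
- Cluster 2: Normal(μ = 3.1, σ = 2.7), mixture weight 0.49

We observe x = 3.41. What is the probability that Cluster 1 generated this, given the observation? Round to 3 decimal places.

Posterior ∝ prior × likelihood, so P(k | x) ∝ w_k f_k(x); normalise over all components.
Component likelihoods at x = 3.41:
  f_1 = 0.162515
  f_2 = 0.146786
Unnormalised posteriors:
  w_1·f_1 = 0.51 × 0.162515 = 0.0828826
  w_2·f_2 = 0.49 × 0.146786 = 0.071925
Sum: 0.0828826 + 0.071925 = 0.154808
So the posterior for Cluster 1 is 0.0828826 / 0.154808 ≈ 0.535.

0.535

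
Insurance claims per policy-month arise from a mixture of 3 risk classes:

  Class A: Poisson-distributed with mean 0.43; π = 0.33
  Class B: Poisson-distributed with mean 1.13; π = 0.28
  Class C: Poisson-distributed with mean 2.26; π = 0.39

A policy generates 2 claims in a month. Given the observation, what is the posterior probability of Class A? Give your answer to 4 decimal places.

0.1093

Apply Bayes' rule: the posterior for each component is proportional to its prior times its likelihood at x.
Poisson probabilities:
  p_A = e^(−0.43)·0.43^2/2! = 0.0601396
  p_B = e^(−1.13)·1.13^2/2! = 0.206241
  p_C = e^(−2.26)·2.26^2/2! = 0.26649
Unnormalised posteriors:
  P(Z=A)·p_A = 0.33 × 0.0601396 = 0.0198461
  P(Z=B)·p_B = 0.28 × 0.206241 = 0.0577474
  P(Z=C)·p_C = 0.39 × 0.26649 = 0.103931
Marginal: 0.0198461 + 0.0577474 + 0.103931 = 0.181525
P(Class A | x) ≈ 0.1093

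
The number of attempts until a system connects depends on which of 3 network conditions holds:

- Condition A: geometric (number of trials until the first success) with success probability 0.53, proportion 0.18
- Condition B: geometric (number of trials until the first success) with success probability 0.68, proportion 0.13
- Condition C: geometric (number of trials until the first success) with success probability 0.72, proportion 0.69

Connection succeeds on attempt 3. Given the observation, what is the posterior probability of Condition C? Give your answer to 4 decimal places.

0.5639

By Bayes' theorem, P(k | x) = π_k f_k(x) / Σ_j π_j f_j(x).
Component likelihoods at x = 3:
  p_A = 0.53·(1−0.53)^2 = 0.53·0.2209 = 0.117077
  p_B = 0.68·(1−0.68)^2 = 0.68·0.1024 = 0.069632
  p_C = 0.72·(1−0.72)^2 = 0.72·0.0784 = 0.056448
Unnormalised posteriors:
  π_A·p_A = 0.18 × 0.117077 = 0.0210739
  π_B·p_B = 0.13 × 0.069632 = 0.00905216
  π_C·p_C = 0.69 × 0.056448 = 0.0389491
Normaliser: 0.0210739 + 0.00905216 + 0.0389491 = 0.0690751
P(Condition C | x) ≈ 0.5639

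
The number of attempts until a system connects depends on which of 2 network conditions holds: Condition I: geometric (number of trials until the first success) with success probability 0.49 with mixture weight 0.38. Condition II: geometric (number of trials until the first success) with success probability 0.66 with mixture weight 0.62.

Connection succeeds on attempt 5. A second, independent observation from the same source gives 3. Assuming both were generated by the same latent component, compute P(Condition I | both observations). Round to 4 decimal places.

Posterior ∝ prior × likelihood, so P(k | x) ∝ w_k f_k(x); normalise over all components.
Since both observations come from the same component, the likelihood for component k is f_k(x₁)·f_k(x₂).
  L_I = [0.0331495] × [0.127449] = 0.00422487
  L_II = [0.00881982] × [0.076296] = 0.000672917
Unnormalised posteriors:
  w_I·L_I = 0.38 × 0.00422487 = 0.00160545
  w_II·L_II = 0.62 × 0.000672917 = 0.000417208
Denominator: 0.00160545 + 0.000417208 = 0.00202266
P(Condition I | data) = 0.00160545 / 0.00202266 ≈ 0.7937

0.7937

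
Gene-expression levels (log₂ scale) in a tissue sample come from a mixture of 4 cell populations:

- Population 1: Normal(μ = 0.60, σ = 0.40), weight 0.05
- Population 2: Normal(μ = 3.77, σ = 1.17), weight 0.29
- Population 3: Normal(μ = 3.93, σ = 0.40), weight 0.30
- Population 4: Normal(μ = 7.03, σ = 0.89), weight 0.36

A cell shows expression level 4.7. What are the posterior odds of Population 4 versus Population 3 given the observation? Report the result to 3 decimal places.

0.112

Posterior odds = (π_i f_i(x)) / (π_j f_j(x)); the normalising sum cancels.
Normal densities:
  f_1 = (1/(0.40·√(2π)))·exp(−(4.7−0.60)²/(2·0.40²)) = 0.997356·exp(-52.53125) = 1.53045e-23
  f_2 = (1/(1.17·√(2π)))·exp(−(4.7−3.77)²/(2·1.17²)) = 0.340976·exp(-0.31591) = 0.248614
  f_3 = (1/(0.40·√(2π)))·exp(−(4.7−3.93)²/(2·0.40²)) = 0.997356·exp(-1.85281) = 0.156381
  f_4 = (1/(0.89·√(2π)))·exp(−(4.7−7.03)²/(2·0.89²)) = 0.448250·exp(-3.42690) = 0.0145625
Odds = (0.36/0.30) × (0.0145625/0.156381) = 1.2 × 0.0931217 ≈ 0.112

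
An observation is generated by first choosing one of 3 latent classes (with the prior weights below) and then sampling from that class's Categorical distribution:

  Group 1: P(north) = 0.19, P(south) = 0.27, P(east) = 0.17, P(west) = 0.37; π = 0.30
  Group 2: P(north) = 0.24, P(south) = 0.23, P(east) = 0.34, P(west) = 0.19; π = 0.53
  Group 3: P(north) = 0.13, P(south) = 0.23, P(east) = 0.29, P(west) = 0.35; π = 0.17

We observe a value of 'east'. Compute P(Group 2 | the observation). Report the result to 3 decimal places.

0.642

P(component k | x) = w_k·f_k(x) / marginal(x), where marginal(x) = Σ_j w_j·f_j(x).
Evaluate each component's likelihood at the observed value:
  L_1 = P(east | comp) = 0.17
  L_2 = P(east | comp) = 0.34
  L_3 = P(east | comp) = 0.29
Unnormalised posteriors:
  w_1·L_1 = 0.30 × 0.17 = 0.051
  w_2·L_2 = 0.53 × 0.34 = 0.1802
  w_3·L_3 = 0.17 × 0.29 = 0.0493
Denominator: 0.051 + 0.1802 + 0.0493 = 0.2805
Responsibility of Group 2: 0.1802 / 0.2805 ≈ 0.642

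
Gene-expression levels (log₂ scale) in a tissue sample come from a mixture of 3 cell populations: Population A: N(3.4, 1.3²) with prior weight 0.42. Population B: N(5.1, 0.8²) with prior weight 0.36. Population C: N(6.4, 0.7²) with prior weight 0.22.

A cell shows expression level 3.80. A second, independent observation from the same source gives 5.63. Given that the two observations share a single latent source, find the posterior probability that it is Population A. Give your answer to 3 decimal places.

By Bayes' theorem, P(k | x) = w_k f_k(x) / Σ_j w_j f_j(x).
Since both observations come from the same component, the likelihood for component k is f_k(x₁)·f_k(x₂).
  L_A = [(1/(1.3·√(2π)))·exp(−(3.80−3.4)²/(2·1.3²)) = 0.306879·exp(-0.04734) = 0.29269] × [0.0704695] = 0.0206257
  L_B = [(1/(0.8·√(2π)))·exp(−(3.80−5.1)²/(2·0.8²)) = 0.498678·exp(-1.32031) = 0.133173] × [0.400417] = 0.0533247
  L_C = [(1/(0.7·√(2π)))·exp(−(3.80−6.4)²/(2·0.7²)) = 0.569918·exp(-6.89796) = 0.000575528] × [0.311217] = 0.000179114
Unnormalised posteriors:
  w_A·L_A = 0.42 × 0.0206257 = 0.00866281
  w_B·L_B = 0.36 × 0.0533247 = 0.0191969
  w_C·L_C = 0.22 × 0.000179114 = 3.94051e-05
Evidence: 0.00866281 + 0.0191969 + 3.94051e-05 = 0.0278991
P(Population A | x₁,x₂) = 0.00866281 / 0.0278991 ≈ 0.311

0.311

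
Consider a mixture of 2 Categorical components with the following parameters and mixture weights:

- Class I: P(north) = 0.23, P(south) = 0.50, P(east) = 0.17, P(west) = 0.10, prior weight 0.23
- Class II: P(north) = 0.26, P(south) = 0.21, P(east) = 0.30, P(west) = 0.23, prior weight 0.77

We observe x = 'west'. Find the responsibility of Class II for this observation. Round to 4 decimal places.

0.8851

By Bayes' theorem, P(k | x) = w_k f_k(x) / Σ_j w_j f_j(x).
Evaluate each component's likelihood at the observed value:
  L_I = P(west | comp) = 0.10
  L_II = P(west | comp) = 0.23
Multiply by the mixture weights:
  w_I·L_I = 0.23 × 0.1 = 0.023
  w_II·L_II = 0.77 × 0.23 = 0.1771
Marginal: 0.023 + 0.1771 = 0.2001
Responsibility of Class II: 0.1771 / 0.2001 ≈ 0.8851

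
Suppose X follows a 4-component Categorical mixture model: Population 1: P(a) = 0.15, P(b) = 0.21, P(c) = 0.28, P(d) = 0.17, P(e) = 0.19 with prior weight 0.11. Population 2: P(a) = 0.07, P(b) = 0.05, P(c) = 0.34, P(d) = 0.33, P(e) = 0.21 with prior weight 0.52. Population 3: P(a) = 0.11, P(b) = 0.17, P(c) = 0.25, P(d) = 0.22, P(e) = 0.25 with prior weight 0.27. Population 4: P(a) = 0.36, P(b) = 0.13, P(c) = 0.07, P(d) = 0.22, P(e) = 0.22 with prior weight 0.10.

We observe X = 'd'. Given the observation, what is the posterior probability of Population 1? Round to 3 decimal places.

By Bayes' theorem, P(k | x) = π_k f_k(x) / Σ_j π_j f_j(x).
Evaluate each component's likelihood at the observed value:
  f_1 = P(d | comp) = 0.17
  f_2 = P(d | comp) = 0.33
  f_3 = P(d | comp) = 0.22
  f_4 = P(d | comp) = 0.22
Prior × likelihood for each component:
  π_1·f_1 = 0.11 × 0.17 = 0.0187
  π_2·f_2 = 0.52 × 0.33 = 0.1716
  π_3·f_3 = 0.27 × 0.22 = 0.0594
  π_4·f_4 = 0.10 × 0.22 = 0.022
Normaliser: 0.0187 + 0.1716 + 0.0594 + 0.022 = 0.2717
So the posterior for Population 1 is 0.0187 / 0.2717 ≈ 0.069.

0.069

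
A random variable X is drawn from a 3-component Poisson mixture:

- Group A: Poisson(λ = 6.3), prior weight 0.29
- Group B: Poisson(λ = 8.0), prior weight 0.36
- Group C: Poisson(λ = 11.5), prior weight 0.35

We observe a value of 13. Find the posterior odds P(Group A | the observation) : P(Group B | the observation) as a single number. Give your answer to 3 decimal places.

0.198

Since P(k|x) ∝ π_k f_k(x), the posterior odds are π_i f_i(x) / (π_j f_j(x)).
Poisson probabilities:
  L_A = 0.00726259
  L_B = 0.0296165
  L_C = 0.100093
Posterior odds = (π_A·L_A) / (π_B·L_B) = (0.29·0.00726259) / (0.36·0.0296165) = 0.00210615 / 0.0106619 ≈ 0.198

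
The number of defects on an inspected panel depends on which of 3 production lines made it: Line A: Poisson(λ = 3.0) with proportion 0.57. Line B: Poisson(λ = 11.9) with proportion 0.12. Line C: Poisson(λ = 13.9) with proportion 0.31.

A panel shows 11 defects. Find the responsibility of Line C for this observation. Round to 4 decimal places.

0.6568

P(component k | x) = P(Z=k)·f_k(x) / marginal(x), where marginal(x) = Σ_j P(Z=j)·f_j(x).
Poisson probabilities:
  p_A = e^(−3.0)·3.0^11/11! = 0.00022095
  p_B = e^(−11.9)·11.9^11/11! = 0.115281
  p_C = e^(−13.9)·13.9^11/11! = 0.0861616
Weight by the priors:
  P(Z=A)·p_A = 0.57 × 0.00022095 = 0.000125942
  P(Z=B)·p_B = 0.12 × 0.115281 = 0.0138337
  P(Z=C)·p_C = 0.31 × 0.0861616 = 0.0267101
Sum: 0.000125942 + 0.0138337 + 0.0267101 = 0.0406697
So the posterior for Line C is 0.0267101 / 0.0406697 ≈ 0.6568.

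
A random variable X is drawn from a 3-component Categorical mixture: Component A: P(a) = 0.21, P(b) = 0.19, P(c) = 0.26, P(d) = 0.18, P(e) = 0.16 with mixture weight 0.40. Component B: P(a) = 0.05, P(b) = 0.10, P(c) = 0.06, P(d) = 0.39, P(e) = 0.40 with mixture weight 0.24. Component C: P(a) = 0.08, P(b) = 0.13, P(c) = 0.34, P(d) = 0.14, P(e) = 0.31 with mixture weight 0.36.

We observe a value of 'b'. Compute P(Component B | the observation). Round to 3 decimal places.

0.163

P(component k | x) = π_k·f_k(x) / marginal(x), where marginal(x) = Σ_j π_j·f_j(x).
Component likelihoods at x = 'b':
  L_A = 0.19
  L_B = 0.1
  L_C = 0.13
Weight by the priors:
  π_A·L_A = 0.40 × 0.19 = 0.076
  π_B·L_B = 0.24 × 0.1 = 0.024
  π_C·L_C = 0.36 × 0.13 = 0.0468
Normaliser: 0.076 + 0.024 + 0.0468 = 0.1468
So the posterior for Component B is 0.024 / 0.1468 ≈ 0.163.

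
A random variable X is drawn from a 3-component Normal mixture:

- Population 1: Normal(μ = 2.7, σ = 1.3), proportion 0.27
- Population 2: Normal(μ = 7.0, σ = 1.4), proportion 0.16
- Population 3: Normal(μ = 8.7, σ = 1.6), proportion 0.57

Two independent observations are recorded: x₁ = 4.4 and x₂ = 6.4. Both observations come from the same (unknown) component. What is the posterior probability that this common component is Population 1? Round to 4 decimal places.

Apply Bayes' rule: the posterior for each component is proportional to its prior times its likelihood at x.
Since both observations come from the same component, the likelihood for component k is f_k(x₁)·f_k(x₂).
  f_1 = [(1/(1.3·√(2π)))·exp(−(4.4−2.7)²/(2·1.3²)) = 0.306879·exp(-0.85503) = 0.130506] × [0.00534497] = 0.000697554
  f_2 = [(1/(1.4·√(2π)))·exp(−(4.4−7.0)²/(2·1.4²)) = 0.284959·exp(-1.72449) = 0.0507979] × [0.259955] = 0.0132052
  f_3 = [(1/(1.6·√(2π)))·exp(−(4.4−8.7)²/(2·1.6²)) = 0.249339·exp(-3.61133) = 0.00673613] × [0.0887311] = 0.000597704
Prior × likelihood for each component:
  π_1·f_1 = 0.27 × 0.000697554 = 0.00018834
  π_2·f_2 = 0.16 × 0.0132052 = 0.00211282
  π_3·f_3 = 0.57 × 0.000597704 = 0.000340691
Denominator: 0.00018834 + 0.00211282 + 0.000340691 = 0.00264186
P(Population 1 | x) ≈ 0.0713

0.0713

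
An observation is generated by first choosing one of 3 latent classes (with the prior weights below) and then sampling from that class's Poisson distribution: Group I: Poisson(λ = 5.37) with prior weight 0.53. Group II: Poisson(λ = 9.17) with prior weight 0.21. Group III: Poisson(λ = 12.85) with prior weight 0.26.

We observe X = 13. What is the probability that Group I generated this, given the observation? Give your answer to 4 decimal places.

Apply Bayes' rule: the posterior for each component is proportional to its prior times its likelihood at x.
Component likelihoods at x = 13:
  L_I = e^(−5.37)·5.37^13/13! = 0.00230794
  L_II = e^(−9.17)·9.17^13/13! = 0.0542052
  L_III = e^(−12.85)·12.85^13/13! = 0.109844
Prior × likelihood for each component:
  π_I·L_I = 0.53 × 0.00230794 = 0.00122321
  π_II·L_II = 0.21 × 0.0542052 = 0.0113831
  π_III·L_III = 0.26 × 0.109844 = 0.0285594
Marginal: 0.00122321 + 0.0113831 + 0.0285594 = 0.0411657
So the posterior for Group I is 0.00122321 / 0.0411657 ≈ 0.0297.

0.0297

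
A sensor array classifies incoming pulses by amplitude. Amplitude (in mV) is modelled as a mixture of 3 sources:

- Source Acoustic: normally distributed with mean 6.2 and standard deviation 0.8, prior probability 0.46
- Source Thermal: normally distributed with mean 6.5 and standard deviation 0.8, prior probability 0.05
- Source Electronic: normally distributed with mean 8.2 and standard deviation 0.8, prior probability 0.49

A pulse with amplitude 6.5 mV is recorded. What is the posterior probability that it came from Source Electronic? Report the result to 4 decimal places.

0.0967

P(component k | x) = π_k·f_k(x) / marginal(x), where marginal(x) = Σ_j π_j·f_j(x).
Normal densities:
  L_Acoustic = 0.464819
  L_Thermal = 0.498678
  L_Electronic = 0.0521512
Unnormalised posteriors:
  π_Acoustic·L_Acoustic = 0.46 × 0.464819 = 0.213817
  π_Thermal·L_Thermal = 0.05 × 0.498678 = 0.0249339
  π_Electronic·L_Electronic = 0.49 × 0.0521512 = 0.0255541
Normaliser: 0.213817 + 0.0249339 + 0.0255541 = 0.264305
P(Source Electronic | data) = 0.0255541 / 0.264305 ≈ 0.0967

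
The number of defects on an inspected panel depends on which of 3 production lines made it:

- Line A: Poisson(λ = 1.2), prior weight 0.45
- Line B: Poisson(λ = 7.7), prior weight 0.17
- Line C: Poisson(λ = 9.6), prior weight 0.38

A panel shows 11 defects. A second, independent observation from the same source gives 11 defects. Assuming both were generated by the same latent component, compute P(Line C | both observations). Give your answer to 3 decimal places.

0.865

Apply Bayes' rule: the posterior for each component is proportional to its prior times its likelihood at x.
Since both observations come from the same component, the likelihood for component k is f_k(x₁)·f_k(x₂).
  p_A = [e^(−1.2)·1.2^11/11! = 5.60641e-08] × [5.60641e-08] = 3.14318e-15
  p_B = [e^(−7.7)·7.7^11/11! = 0.0639992] × [0.0639992] = 0.0040959
  p_C = [e^(−9.6)·9.6^11/11! = 0.108293] × [0.108293] = 0.0117274
Prior × likelihood for each component:
  w_A·p_A = 0.45 × 3.14318e-15 = 1.41443e-15
  w_B·p_B = 0.17 × 0.0040959 = 0.000696303
  w_C·p_C = 0.38 × 0.0117274 = 0.00445641
Marginal: 1.41443e-15 + 0.000696303 + 0.00445641 = 0.00515271
So the posterior for Line C is 0.00445641 / 0.00515271 ≈ 0.865.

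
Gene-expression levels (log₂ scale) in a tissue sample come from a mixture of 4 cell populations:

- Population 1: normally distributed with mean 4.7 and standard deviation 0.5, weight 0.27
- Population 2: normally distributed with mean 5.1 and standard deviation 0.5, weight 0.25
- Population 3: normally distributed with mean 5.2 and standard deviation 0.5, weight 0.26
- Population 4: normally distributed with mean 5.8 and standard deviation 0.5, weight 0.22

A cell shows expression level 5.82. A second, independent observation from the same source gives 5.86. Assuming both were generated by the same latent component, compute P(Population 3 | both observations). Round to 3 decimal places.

By Bayes' theorem, P(k | x) = w_k f_k(x) / Σ_j w_j f_j(x).
Since both observations come from the same component, the likelihood for component k is f_k(x₁)·f_k(x₂).
  L_1 = [0.0649205] × [0.0540962] = 0.00351195
  L_2 = [0.28292] × [0.251329] = 0.0711061
  L_3 = [0.369875] × [0.333874] = 0.123492
  L_4 = [0.797247] × [0.79216] = 0.631547
Weight by the priors:
  w_1·L_1 = 0.27 × 0.00351195 = 0.000948228
  w_2·L_2 = 0.25 × 0.0711061 = 0.0177765
  w_3·L_3 = 0.26 × 0.123492 = 0.0321078
  w_4·L_4 = 0.22 × 0.631547 = 0.13894
Normaliser: 0.000948228 + 0.0177765 + 0.0321078 + 0.13894 = 0.189773
So the posterior for Population 3 is 0.0321078 / 0.189773 ≈ 0.169.

0.169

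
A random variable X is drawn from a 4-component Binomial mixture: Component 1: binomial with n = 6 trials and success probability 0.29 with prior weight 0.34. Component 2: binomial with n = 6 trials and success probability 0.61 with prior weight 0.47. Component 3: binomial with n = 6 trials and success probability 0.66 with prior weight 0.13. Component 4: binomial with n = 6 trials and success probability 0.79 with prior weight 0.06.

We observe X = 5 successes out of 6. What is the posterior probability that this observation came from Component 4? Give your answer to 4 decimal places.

Posterior ∝ prior × likelihood, so P(k | x) ∝ P(Z=k) f_k(x); normalise over all components.
Binomial probabilities:
  f_1 = 0.00873775
  f_2 = 0.197636
  f_3 = 0.255476
  f_4 = 0.387709
Unnormalised posteriors:
  P(Z=1)·f_1 = 0.34 × 0.00873775 = 0.00297083
  P(Z=2)·f_2 = 0.47 × 0.197636 = 0.0928887
  P(Z=3)·f_3 = 0.13 × 0.255476 = 0.0332119
  P(Z=4)·f_4 = 0.06 × 0.387709 = 0.0232625
Marginal: 0.00297083 + 0.0928887 + 0.0332119 + 0.0232625 = 0.152334
Responsibility of Component 4: 0.0232625 / 0.152334 ≈ 0.1527

0.1527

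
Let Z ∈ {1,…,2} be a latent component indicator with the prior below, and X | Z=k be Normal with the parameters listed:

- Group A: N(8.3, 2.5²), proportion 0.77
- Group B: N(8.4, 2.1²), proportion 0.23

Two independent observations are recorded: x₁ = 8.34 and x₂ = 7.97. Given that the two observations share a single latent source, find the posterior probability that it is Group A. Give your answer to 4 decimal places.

0.7052

Apply Bayes' rule: the posterior for each component is proportional to its prior times its likelihood at x.
Since both observations come from the same component, the likelihood for component k is f_k(x₁)·f_k(x₂).
  f_A = [(1/(2.5·√(2π)))·exp(−(8.34−8.3)²/(2·2.5²)) = 0.159577·exp(-0.00013) = 0.159556] × [0.158193] = 0.0252407
  f_B = [(1/(2.1·√(2π)))·exp(−(8.34−8.4)²/(2·2.1²)) = 0.189973·exp(-0.00041) = 0.189895] × [0.186031] = 0.0353264
Weight by the priors:
  w_A·f_A = 0.77 × 0.0252407 = 0.0194353
  w_B·f_B = 0.23 × 0.0353264 = 0.00812508
Marginal: 0.0194353 + 0.00812508 = 0.0275604
Responsibility of Group A: 0.0194353 / 0.0275604 ≈ 0.7052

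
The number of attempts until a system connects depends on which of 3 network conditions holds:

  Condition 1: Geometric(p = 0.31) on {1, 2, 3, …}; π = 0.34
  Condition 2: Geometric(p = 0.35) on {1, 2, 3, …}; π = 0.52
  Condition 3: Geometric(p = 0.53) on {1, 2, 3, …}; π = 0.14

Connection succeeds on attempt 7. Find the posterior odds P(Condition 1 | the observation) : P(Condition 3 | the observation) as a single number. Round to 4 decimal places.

14.2215

Since P(k|x) ∝ π_k f_k(x), the posterior odds are π_i f_i(x) / (π_j f_j(x)).
Component likelihoods at x = 7:
  f_1 = 0.0334546
  f_2 = 0.0263966
  f_3 = 0.00571298
Odds = (0.34/0.14) × (0.0334546/0.00571298) = 2.42857 × 5.85589 ≈ 14.2215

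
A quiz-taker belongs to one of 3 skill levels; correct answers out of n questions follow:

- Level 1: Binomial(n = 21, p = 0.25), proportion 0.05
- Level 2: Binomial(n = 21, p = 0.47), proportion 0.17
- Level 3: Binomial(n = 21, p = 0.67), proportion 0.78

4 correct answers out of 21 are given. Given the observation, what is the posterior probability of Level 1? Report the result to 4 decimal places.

P(component k | x) = π_k·f_k(x) / marginal(x), where marginal(x) = Σ_j π_j·f_j(x).
Evaluate each component's likelihood at the observed value:
  f_1 = 0.175738
  f_2 = 0.00599992
  f_3 = 7.87228e-06
Prior × likelihood for each component:
  π_1·f_1 = 0.05 × 0.175738 = 0.0087869
  π_2·f_2 = 0.17 × 0.00599992 = 0.00101999
  π_3·f_3 = 0.78 × 7.87228e-06 = 6.14038e-06
Marginal: 0.0087869 + 0.00101999 + 6.14038e-06 = 0.00981303
P(Level 1 | x) ≈ 0.8954

0.8954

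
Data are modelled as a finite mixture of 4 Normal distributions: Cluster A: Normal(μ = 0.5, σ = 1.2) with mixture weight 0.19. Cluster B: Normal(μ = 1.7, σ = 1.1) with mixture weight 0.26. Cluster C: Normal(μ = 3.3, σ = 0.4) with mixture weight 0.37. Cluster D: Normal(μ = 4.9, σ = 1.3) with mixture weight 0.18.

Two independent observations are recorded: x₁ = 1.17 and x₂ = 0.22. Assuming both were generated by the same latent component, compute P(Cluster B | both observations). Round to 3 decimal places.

0.413

The responsibility of component k is P(Z=k) f_k(x) divided by Σ_j P(Z=j) f_j(x).
Since both observations come from the same component, the likelihood for component k is f_k(x₁)·f_k(x₂).
  p_A = [(1/(1.2·√(2π)))·exp(−(1.17−0.5)²/(2·1.2²)) = 0.332452·exp(-0.15587) = 0.28447] × [0.323524] = 0.0920328
  p_B = [(1/(1.1·√(2π)))·exp(−(1.17−1.7)²/(2·1.1²)) = 0.362675·exp(-0.11607) = 0.322929] × [0.146699] = 0.0473733
  p_C = [(1/(0.4·√(2π)))·exp(−(1.17−3.3)²/(2·0.4²)) = 0.997356·exp(-14.17781) = 6.94232e-07] × [1.33104e-13] = 9.24048e-20
  p_D = [(1/(1.3·√(2π)))·exp(−(1.17−4.9)²/(2·1.3²)) = 0.306879·exp(-4.11624) = 0.00500386] × [0.000470694] = 2.35529e-06
Weight by the priors:
  P(Z=A)·p_A = 0.19 × 0.0920328 = 0.0174862
  P(Z=B)·p_B = 0.26 × 0.0473733 = 0.0123171
  P(Z=C)·p_C = 0.37 × 9.24048e-20 = 3.41898e-20
  P(Z=D)·p_D = 0.18 × 2.35529e-06 = 4.23952e-07
Normaliser: 0.0174862 + 0.0123171 + 3.41898e-20 + 4.23952e-07 = 0.0298037
So the posterior for Cluster B is 0.0123171 / 0.0298037 ≈ 0.413.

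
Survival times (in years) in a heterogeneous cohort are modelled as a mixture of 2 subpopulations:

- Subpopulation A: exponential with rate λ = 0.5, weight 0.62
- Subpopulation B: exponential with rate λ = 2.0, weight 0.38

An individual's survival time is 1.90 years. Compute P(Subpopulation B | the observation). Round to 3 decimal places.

By Bayes' theorem, P(k | x) = π_k f_k(x) / Σ_j π_j f_j(x).
Exponential densities:
  L_A = 0.5·e^(−0.5·1.90) = 0.5·e^(−0.9500) = 0.193371
  L_B = 2.0·e^(−2.0·1.90) = 2.0·e^(−3.8000) = 0.0447415
Unnormalised posteriors:
  π_A·L_A = 0.62 × 0.193371 = 0.11989
  π_B·L_B = 0.38 × 0.0447415 = 0.0170018
Sum: 0.11989 + 0.0170018 = 0.136892
So the posterior for Subpopulation B is 0.0170018 / 0.136892 ≈ 0.124.

0.124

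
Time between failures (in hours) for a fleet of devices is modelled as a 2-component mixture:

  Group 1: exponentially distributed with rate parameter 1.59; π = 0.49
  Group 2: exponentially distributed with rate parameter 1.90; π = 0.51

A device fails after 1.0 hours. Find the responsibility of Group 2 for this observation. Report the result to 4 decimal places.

The responsibility of component k is P(Z=k) f_k(x) divided by Σ_j P(Z=j) f_j(x).
Evaluate each component's likelihood at the observed value:
  L_1 = 0.324242
  L_2 = 0.28418
Multiply by the mixture weights:
  P(Z=1)·L_1 = 0.49 × 0.324242 = 0.158878
  P(Z=2)·L_2 = 0.51 × 0.28418 = 0.144932
Marginal: 0.158878 + 0.144932 = 0.30381
Responsibility of Group 2: 0.144932 / 0.30381 ≈ 0.4770

0.4770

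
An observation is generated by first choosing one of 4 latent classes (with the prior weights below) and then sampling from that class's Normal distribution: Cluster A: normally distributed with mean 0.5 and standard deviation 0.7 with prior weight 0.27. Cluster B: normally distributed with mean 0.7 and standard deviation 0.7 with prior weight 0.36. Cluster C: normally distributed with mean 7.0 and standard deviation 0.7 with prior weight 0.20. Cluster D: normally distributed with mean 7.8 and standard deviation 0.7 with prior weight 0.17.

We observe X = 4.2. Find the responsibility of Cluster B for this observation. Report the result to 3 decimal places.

0.019

Posterior ∝ prior × likelihood, so P(k | x) ∝ π_k f_k(x); normalise over all components.
Normal densities:
  p_A = 4.88634e-07
  p_B = 2.12389e-06
  p_C = 0.000191186
  p_D = 1.02917e-06
Prior × likelihood for each component:
  π_A·p_A = 0.27 × 4.88634e-07 = 1.31931e-07
  π_B·p_B = 0.36 × 2.12389e-06 = 7.64599e-07
  π_C·p_C = 0.20 × 0.000191186 = 3.82372e-05
  π_D·p_D = 0.17 × 1.02917e-06 = 1.7496e-07
Normaliser: 1.31931e-07 + 7.64599e-07 + 3.82372e-05 + 1.7496e-07 = 3.93087e-05
Responsibility of Cluster B: 7.64599e-07 / 3.93087e-05 ≈ 0.019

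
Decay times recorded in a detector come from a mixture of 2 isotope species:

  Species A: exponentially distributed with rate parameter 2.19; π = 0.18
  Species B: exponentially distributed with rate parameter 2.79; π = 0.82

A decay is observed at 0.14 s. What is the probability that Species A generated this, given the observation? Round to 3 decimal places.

Apply Bayes' rule: the posterior for each component is proportional to its prior times its likelihood at x.
Exponential densities:
  L_A = 1.61172
  L_B = 1.88786
Multiply by the mixture weights:
  π_A·L_A = 0.18 × 1.61172 = 0.290109
  π_B·L_B = 0.82 × 1.88786 = 1.54804
Evidence: 0.290109 + 1.54804 = 1.83815
P(Species A | x) ≈ 0.158

0.158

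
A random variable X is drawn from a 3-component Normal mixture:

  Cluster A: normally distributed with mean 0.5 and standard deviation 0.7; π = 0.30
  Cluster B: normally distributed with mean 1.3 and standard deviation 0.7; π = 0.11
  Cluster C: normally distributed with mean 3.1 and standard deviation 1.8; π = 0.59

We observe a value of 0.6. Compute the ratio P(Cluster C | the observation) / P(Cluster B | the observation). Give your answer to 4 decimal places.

1.3108

Posterior odds = (P(Z=i) f_i(x)) / (P(Z=j) f_j(x)); the normalising sum cancels.
Component likelihoods at x = 0.6:
  f_A = 0.564132
  f_B = 0.345672
  f_C = 0.0844808
Posterior odds = (P(Z=C)·f_C) / (P(Z=B)·f_B) = (0.59·0.0844808) / (0.11·0.345672) = 0.0498437 / 0.038024 ≈ 1.3108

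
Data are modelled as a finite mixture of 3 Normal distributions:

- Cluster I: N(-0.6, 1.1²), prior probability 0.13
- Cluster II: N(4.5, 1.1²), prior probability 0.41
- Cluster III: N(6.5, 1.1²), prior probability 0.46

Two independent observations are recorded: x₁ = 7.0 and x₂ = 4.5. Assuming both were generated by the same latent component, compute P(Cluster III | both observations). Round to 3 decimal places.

By Bayes' theorem, P(k | x) = π_k f_k(x) / Σ_j π_j f_j(x).
Since both observations come from the same component, the likelihood for component k is f_k(x₁)·f_k(x₂).
  L_I = [(1/(1.1·√(2π)))·exp(−(7.0−-0.6)²/(2·1.1²)) = 0.362675·exp(-23.86777) = 1.56271e-11] × [7.7938e-06] = 1.21794e-16
  L_II = [(1/(1.1·√(2π)))·exp(−(7.0−4.5)²/(2·1.1²)) = 0.362675·exp(-2.58264) = 0.0274087] × [0.362675] = 0.00994046
  L_III = [(1/(1.1·√(2π)))·exp(−(7.0−6.5)²/(2·1.1²)) = 0.362675·exp(-0.10331) = 0.327079] × [0.0694505] = 0.0227158
Multiply by the mixture weights:
  π_I·L_I = 0.13 × 1.21794e-16 = 1.58332e-17
  π_II·L_II = 0.41 × 0.00994046 = 0.00407559
  π_III·L_III = 0.46 × 0.0227158 = 0.0104493
Sum: 1.58332e-17 + 0.00407559 + 0.0104493 = 0.0145248
Responsibility of Cluster III: 0.0104493 / 0.0145248 ≈ 0.719

0.719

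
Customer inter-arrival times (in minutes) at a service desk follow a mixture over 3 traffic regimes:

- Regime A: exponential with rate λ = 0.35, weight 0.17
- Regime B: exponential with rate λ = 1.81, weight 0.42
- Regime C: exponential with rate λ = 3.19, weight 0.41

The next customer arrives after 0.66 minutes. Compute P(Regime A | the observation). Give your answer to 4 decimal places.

Posterior ∝ prior × likelihood, so P(k | x) ∝ π_k f_k(x); normalise over all components.
Component likelihoods at x = 0.66 minutes:
  L_A = 0.35·e^(−0.35·0.66) = 0.35·e^(−0.2310) = 0.277809
  L_B = 1.81·e^(−1.81·0.66) = 1.81·e^(−1.1946) = 0.548113
  L_C = 3.19·e^(−3.19·0.66) = 3.19·e^(−2.1054) = 0.388532
Prior × likelihood for each component:
  π_A·L_A = 0.17 × 0.277809 = 0.0472275
  π_B·L_B = 0.42 × 0.548113 = 0.230208
  π_C·L_C = 0.41 × 0.388532 = 0.159298
Evidence: 0.0472275 + 0.230208 + 0.159298 = 0.436733
So the posterior for Regime A is 0.0472275 / 0.436733 ≈ 0.1081.

0.1081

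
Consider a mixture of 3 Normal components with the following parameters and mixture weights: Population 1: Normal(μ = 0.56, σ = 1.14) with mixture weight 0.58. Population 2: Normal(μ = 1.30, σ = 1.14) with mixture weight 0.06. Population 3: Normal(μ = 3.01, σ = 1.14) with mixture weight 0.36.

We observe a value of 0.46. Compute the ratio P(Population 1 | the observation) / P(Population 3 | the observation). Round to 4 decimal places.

19.5859

Posterior odds = (π_i f_i(x)) / (π_j f_j(x)); the normalising sum cancels.
Normal densities:
  p_1 = 0.348606
  p_2 = 0.266752
  p_3 = 0.0286759
Odds = (0.58/0.36) × (0.348606/0.0286759) = 1.61111 × 12.1567 ≈ 19.5859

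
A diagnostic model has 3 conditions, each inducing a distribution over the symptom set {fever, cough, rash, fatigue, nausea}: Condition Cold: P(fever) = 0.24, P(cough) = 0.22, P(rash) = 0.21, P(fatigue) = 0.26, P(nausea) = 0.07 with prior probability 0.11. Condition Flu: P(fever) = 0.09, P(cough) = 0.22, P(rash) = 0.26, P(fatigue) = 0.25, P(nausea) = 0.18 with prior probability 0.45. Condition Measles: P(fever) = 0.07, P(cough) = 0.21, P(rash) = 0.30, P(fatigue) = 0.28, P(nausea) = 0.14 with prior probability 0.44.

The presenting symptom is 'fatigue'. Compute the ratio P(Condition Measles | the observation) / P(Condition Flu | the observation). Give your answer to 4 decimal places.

Since P(k|x) ∝ P(Z=k) f_k(x), the posterior odds are P(Z=i) f_i(x) / (P(Z=j) f_j(x)).
Evaluate each component's likelihood at the observed value:
  p_Cold = P(fatigue | comp) = 0.26
  p_Flu = P(fatigue | comp) = 0.25
  p_Measles = P(fatigue | comp) = 0.28
Odds = (0.44/0.45) × (0.28/0.25) = 0.977778 × 1.12 ≈ 1.0951

1.0951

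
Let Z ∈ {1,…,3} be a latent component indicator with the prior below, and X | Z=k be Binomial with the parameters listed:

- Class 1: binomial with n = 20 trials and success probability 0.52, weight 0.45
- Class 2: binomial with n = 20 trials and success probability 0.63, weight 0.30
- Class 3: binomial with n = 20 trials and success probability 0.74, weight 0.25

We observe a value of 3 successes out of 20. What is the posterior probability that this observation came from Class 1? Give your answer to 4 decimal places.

Posterior ∝ prior × likelihood, so P(k | x) ∝ π_k f_k(x); normalise over all components.
Component likelihoods at x = 3 successes out of 20:
  f_1 = C(20,3)·0.52^3·0.48^17 = 1140·0.140608·3.81154e-06 = 0.000610964
  f_2 = C(20,3)·0.63^3·0.37^17 = 1140·0.250047·4.56488e-08 = 1.30124e-05
  f_3 = C(20,3)·0.74^3·0.26^17 = 1140·0.405224·1.13383e-10 = 5.23778e-08
Multiply by the mixture weights:
  π_1·f_1 = 0.45 × 0.000610964 = 0.000274934
  π_2·f_2 = 0.30 × 1.30124e-05 = 3.90371e-06
  π_3·f_3 = 0.25 × 5.23778e-08 = 1.30944e-08
Denominator: 0.000274934 + 3.90371e-06 + 1.30944e-08 = 0.000278851
So the posterior for Class 1 is 0.000274934 / 0.000278851 ≈ 0.9860.

0.9860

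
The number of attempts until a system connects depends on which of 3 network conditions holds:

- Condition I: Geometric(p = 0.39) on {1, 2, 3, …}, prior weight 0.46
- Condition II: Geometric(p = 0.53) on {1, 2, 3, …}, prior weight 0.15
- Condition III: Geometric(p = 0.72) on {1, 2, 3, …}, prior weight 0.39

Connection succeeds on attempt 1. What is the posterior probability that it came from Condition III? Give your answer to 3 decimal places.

By Bayes' theorem, P(k | x) = π_k f_k(x) / Σ_j π_j f_j(x).
Geometric probabilities:
  p_I = 0.39·(1−0.39)^0 = 0.39·1 = 0.39
  p_II = 0.53·(1−0.53)^0 = 0.53·1 = 0.53
  p_III = 0.72·(1−0.72)^0 = 0.72·1 = 0.72
Prior × likelihood for each component:
  π_I·p_I = 0.46 × 0.39 = 0.1794
  π_II·p_II = 0.15 × 0.53 = 0.0795
  π_III·p_III = 0.39 × 0.72 = 0.2808
Sum: 0.1794 + 0.0795 + 0.2808 = 0.5397
Responsibility of Condition III: 0.2808 / 0.5397 ≈ 0.520

0.520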